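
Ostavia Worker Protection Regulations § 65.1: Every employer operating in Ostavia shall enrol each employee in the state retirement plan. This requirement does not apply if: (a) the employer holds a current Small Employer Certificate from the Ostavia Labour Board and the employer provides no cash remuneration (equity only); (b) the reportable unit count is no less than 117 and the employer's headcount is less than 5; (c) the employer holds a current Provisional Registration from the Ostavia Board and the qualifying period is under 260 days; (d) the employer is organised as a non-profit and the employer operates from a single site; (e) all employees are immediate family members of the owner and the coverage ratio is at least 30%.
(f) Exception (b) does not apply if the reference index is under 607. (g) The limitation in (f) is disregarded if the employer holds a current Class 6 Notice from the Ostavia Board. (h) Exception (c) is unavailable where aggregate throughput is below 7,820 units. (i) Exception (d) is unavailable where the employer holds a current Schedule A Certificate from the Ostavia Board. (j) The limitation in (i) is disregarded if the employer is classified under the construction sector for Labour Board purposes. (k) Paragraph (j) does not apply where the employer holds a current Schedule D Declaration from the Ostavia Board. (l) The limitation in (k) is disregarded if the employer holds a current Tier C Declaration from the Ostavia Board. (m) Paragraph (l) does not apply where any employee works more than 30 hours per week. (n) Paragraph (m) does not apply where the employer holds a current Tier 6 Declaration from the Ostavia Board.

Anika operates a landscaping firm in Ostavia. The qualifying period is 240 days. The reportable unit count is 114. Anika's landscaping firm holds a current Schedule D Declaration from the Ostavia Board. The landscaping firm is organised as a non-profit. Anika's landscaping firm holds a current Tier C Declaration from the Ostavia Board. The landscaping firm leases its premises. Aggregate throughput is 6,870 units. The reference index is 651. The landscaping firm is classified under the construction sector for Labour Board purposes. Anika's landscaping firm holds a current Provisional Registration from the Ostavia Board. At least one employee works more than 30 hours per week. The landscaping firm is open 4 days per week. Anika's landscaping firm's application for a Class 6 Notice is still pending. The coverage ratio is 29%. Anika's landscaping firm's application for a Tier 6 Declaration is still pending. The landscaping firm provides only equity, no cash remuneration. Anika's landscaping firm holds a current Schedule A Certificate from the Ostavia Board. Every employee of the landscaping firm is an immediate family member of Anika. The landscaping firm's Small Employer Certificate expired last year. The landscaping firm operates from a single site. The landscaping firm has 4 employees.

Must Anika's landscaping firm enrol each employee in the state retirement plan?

Yes — Anika's landscaping firm must enrol each employee in the state retirement plan.

Exception (a) does not apply: the Small Employer Certificate has expired.
Exception (b) requires that the reportable unit count is no less than 117; but the reportable unit count is 114, short of 117, so (b) is unavailable.
Exception (c) is satisfied on its face — a current Provisional Registration is held; the qualifying period is 240 days, under the 260 days limit. Turning to paragraph (h): (h) operates against (c): aggregate throughput is 6,870 units, below the 7,820 units limit. (c) is therefore removed.
Exception (d)'s conditions are all satisfied: the employer is a non-profit; the employer operates from a single site. But: (i) applies — a current Schedule A Certificate is held. (j) would limit (i) — the landscaping firm is classified under the construction sector — but (k) sets (j) aside: (k) operates against (j): a current Schedule D Declaration is held. (l) operates (a current Tier C Declaration is held), but is set aside by (m): (m) is triggered — at least one employee exceeds 30 hours/week. (n) does not operate here (the Tier 6 Declaration is not current), so (m) stands. So (d) is unavailable.
Exception (e) requires that the coverage ratio is at least 30%; but the coverage ratio is 29%, short of 30%, so (e) is unavailable.
No exception is made out. Anika's landscaping firm falls within the general rule.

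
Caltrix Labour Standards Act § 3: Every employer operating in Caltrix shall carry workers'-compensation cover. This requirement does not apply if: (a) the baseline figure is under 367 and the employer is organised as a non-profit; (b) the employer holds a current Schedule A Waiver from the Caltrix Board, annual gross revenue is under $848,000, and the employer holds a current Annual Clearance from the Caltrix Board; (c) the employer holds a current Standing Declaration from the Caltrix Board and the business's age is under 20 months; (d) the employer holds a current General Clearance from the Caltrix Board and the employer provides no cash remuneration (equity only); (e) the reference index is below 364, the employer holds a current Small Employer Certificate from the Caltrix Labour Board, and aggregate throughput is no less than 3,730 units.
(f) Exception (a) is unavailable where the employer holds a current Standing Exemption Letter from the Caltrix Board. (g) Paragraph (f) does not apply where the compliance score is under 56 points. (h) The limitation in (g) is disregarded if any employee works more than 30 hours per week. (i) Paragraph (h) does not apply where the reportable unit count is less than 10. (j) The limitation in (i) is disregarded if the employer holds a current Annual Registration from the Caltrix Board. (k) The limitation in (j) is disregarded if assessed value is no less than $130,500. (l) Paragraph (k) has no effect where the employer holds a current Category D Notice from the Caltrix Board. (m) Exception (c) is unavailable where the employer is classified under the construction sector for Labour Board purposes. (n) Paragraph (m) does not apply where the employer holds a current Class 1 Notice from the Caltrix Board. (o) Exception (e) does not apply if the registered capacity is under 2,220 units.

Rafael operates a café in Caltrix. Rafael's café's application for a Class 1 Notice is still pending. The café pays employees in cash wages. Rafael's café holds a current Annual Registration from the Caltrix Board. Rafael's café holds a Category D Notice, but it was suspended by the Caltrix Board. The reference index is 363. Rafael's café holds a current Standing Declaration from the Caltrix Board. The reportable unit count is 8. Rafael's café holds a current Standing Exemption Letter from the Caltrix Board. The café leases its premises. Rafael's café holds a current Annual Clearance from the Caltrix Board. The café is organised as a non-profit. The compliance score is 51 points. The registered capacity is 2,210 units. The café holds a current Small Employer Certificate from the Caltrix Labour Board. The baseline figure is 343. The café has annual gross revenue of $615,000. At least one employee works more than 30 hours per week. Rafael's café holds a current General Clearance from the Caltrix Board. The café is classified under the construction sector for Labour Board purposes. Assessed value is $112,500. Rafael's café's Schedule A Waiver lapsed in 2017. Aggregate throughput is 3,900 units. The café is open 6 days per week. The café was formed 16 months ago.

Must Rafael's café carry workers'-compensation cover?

All of (a)'s requirements are met (the baseline figure is 343, under the 367 limit; the employer is a non-profit). But applying paragraphs (f)–(l): (f) operates against (a): a current Standing Exemption Letter is held. (g) would limit (f) — the compliance score is 51 points, under the 56 points limit — but (h) sets (g) aside: (h) is triggered — at least one employee exceeds 30 hours/week. (i) would limit (h) — the reportable unit count is 8, less than the 10 limit — but (j) sets (i) aside: (j) operates against (i): a current Annual Registration is held. (k), which would lift (j), is not triggered — assessed value is $112,500, short of $130,500. Exception (a) does not apply.
Exception (b) requires that the employer holds a current Schedule A Waiver from the Caltrix Board; but there is no Schedule A Waiver in force, so (b) is unavailable.
All of (c)'s requirements are met (a current Standing Declaration is held; the business's age is 16 months, under the 20 months limit). However, paragraphs (m)–(n) must be considered: (m) operates against (c): the café is classified under the construction sector. (n), which would lift (m), is inapplicable — the Class 1 Notice is not current. (c) is therefore removed.
Exception (d) fails — employees are paid cash wages.
Exception (e)'s conditions are all satisfied: the reference index is 363, below the 364 limit; a current Small Employer Certificate is held; aggregate throughput is 3,900 units, meeting the 3,730 units threshold. Turning to paragraph (o): (o) operates against (e): the registered capacity is 2,210 units, under the 2,220 units limit. So (e) is unavailable.
None of the exceptions is available; § 3 applies in full.

Yes — Rafael's café must carry workers'-compensation cover.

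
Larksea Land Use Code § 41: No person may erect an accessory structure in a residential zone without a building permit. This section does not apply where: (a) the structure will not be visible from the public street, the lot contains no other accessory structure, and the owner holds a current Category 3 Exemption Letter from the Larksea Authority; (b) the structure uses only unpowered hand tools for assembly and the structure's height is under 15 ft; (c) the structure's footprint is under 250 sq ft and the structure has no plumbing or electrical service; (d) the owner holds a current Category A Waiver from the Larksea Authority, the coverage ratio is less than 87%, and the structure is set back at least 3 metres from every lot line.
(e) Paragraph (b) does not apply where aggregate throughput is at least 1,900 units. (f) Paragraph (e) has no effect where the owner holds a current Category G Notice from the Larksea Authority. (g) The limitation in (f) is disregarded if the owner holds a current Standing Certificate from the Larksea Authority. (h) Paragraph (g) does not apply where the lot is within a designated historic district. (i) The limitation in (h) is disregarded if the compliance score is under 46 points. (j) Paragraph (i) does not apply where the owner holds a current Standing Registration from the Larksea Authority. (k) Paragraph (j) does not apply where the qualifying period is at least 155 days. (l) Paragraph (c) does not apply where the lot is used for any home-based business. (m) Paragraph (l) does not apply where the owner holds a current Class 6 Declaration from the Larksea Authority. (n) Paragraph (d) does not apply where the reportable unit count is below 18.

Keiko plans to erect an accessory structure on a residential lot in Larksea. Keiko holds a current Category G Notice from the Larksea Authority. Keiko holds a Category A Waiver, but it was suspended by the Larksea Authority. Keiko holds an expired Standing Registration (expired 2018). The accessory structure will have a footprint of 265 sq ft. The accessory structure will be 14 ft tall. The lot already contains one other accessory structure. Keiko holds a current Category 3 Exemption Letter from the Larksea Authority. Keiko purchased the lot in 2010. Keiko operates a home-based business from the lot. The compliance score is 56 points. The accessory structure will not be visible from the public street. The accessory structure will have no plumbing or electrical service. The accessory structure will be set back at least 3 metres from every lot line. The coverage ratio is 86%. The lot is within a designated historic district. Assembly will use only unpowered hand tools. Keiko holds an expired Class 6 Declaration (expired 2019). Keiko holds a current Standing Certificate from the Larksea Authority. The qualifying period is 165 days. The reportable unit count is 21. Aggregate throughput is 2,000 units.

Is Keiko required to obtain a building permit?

No — exception (b) applies; Keiko does not need a building permit.

Exception (a) does not apply: the lot already has another accessory structure.
All of (b)'s requirements are met (assembly uses only hand tools; the structure's height is 14 ft, under the 15 ft limit). Applying paragraphs (e)–(k): (e) would limit (b) — aggregate throughput is 2,000 units, meeting the 1,900 units threshold — but (f) sets (e) aside: (f) is triggered — a current Category G Notice is held. (g) would limit (f) — a current Standing Certificate is held — but (h) sets (g) aside: (h) operates against (g): the lot is in a historic district. (i) is inapplicable (the compliance score is 56 points, not under 46 points), so (h) stands. So (b) applies.
Exception (c) does not apply: the structure's footprint is 265 sq ft, not under 250 sq ft.
Exception (d) does not apply: no current Category A Waiver is held.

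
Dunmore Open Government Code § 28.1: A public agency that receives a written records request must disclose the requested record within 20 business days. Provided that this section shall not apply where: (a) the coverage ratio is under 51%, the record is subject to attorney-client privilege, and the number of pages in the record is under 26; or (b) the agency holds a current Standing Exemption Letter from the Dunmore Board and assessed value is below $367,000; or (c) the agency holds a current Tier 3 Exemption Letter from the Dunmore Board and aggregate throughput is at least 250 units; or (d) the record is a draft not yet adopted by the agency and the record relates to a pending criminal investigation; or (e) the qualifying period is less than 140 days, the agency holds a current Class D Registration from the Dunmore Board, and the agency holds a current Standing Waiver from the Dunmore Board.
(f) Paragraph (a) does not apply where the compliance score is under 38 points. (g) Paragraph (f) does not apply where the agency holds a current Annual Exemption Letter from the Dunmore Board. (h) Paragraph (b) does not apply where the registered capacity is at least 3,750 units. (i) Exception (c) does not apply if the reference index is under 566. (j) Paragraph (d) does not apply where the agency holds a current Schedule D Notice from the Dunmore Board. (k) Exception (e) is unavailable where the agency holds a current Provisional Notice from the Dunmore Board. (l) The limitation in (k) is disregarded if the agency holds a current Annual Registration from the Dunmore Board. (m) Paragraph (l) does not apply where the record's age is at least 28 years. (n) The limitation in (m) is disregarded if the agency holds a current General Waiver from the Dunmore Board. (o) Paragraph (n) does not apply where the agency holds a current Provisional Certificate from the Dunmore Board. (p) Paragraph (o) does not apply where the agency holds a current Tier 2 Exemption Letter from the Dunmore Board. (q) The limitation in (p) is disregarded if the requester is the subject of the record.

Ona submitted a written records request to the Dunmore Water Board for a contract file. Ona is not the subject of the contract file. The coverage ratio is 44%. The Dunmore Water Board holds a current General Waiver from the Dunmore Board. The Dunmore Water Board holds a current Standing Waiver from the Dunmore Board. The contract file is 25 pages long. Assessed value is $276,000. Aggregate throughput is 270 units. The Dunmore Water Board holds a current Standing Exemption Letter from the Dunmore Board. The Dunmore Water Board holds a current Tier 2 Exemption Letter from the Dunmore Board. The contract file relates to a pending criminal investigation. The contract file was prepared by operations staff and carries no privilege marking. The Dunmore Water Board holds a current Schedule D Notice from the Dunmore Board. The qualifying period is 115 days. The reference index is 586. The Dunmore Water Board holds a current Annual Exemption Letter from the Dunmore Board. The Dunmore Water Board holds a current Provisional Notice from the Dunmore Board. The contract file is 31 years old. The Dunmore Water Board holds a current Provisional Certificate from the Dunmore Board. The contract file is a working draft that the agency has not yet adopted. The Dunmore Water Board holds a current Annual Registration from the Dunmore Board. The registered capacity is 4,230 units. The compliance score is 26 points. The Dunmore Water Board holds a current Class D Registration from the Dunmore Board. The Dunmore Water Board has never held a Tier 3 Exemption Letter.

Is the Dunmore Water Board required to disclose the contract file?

Exception (a) fails — the contract file carries no privilege marking.
Exception (b): a current Standing Exemption Letter is held; assessed value is $276,000, below the $367,000 limit — every condition holds. However, paragraph (h) must be considered: (h) operates against (b): the registered capacity is 4,230 units, meeting the 3,750 units threshold. Exception (b) does not apply.
Exception (c) fails — the Tier 3 Exemption Letter is not current.
Exception (d)'s conditions are all satisfied: the contract file is an unadopted draft; the contract file relates to a pending investigation. However, paragraph (j) must be considered: (j) is triggered — a current Schedule D Notice is held. Exception (d) does not apply.
Exception (e): the qualifying period is 115 days, less than the 140 days limit; a current Class D Registration is held; a current Standing Waiver is held — every condition holds. Considering the limiting provisions: (k) applies (a current Provisional Notice is held), but is set aside by (l): (l) operates against (k): a current Annual Registration is held. (m) would limit (l) — the record's age is 31 years, meeting the 28 years threshold — but (n) sets (m) aside: (n) operates against (m): a current General Waiver is held. (o) would limit (n) — a current Provisional Certificate is held — but (p) sets (o) aside: (p) operates against (o): a current Tier 2 Exemption Letter is held. (q), which would lift (p), is inapplicable — Ona is not the subject of the contract file. (e) remains available.

No — exception (e) applies; the Dunmore Water Board is not required to disclose the contract file.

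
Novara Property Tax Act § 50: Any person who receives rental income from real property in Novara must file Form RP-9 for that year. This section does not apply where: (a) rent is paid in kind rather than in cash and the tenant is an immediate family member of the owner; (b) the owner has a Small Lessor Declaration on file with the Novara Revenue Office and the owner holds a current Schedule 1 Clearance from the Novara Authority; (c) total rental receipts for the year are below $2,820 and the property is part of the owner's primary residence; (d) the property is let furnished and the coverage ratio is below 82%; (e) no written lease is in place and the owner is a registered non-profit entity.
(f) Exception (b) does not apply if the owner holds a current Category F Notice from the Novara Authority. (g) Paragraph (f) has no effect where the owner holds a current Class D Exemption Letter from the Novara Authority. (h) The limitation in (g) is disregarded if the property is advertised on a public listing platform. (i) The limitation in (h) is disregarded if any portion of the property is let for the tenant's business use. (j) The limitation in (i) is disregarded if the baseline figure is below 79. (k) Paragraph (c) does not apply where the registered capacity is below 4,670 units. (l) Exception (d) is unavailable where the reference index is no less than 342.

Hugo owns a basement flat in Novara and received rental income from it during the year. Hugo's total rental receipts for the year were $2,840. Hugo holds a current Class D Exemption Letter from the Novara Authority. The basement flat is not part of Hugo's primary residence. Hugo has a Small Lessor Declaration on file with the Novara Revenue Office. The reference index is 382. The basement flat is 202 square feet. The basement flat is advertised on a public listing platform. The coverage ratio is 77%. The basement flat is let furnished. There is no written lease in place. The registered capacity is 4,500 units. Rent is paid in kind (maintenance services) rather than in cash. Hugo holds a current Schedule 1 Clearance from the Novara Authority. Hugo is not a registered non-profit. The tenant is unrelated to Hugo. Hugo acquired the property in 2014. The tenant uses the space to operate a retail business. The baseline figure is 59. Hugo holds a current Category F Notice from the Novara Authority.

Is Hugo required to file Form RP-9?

Exception (a) does not apply: the tenant is unrelated to the owner.
Exception (b) is satisfied on its face — a Small Lessor Declaration is on file; a current Schedule 1 Clearance is held. Turning to paragraphs (f)–(j): (f) operates against (b): a current Category F Notice is held. (g) would limit (f) — a current Class D Exemption Letter is held — but (h) sets (g) aside: (h) operates against (g): the property is publicly advertised. (i) is engaged (the space is let for business use), but yields to (j): (j) applies — the baseline figure is 59, below the 79 limit. So (b) is unavailable.
Exception (c) requires that total rental receipts for the year are below $2,820; but total rental receipts for the year are $2,840, not below $2,820, so (c) is unavailable.
All of (d)'s requirements are met (the property is let furnished; the coverage ratio is 77%, below the 82% limit). But applying paragraph (l): (l) is engaged — the reference index is 382, meeting the 342 threshold. So (d) is unavailable.
Exception (e) fails — Hugo is not a registered non-profit.
No exception is made out. Hugo falls within the general rule.

Yes — Hugo must file Form RP-9.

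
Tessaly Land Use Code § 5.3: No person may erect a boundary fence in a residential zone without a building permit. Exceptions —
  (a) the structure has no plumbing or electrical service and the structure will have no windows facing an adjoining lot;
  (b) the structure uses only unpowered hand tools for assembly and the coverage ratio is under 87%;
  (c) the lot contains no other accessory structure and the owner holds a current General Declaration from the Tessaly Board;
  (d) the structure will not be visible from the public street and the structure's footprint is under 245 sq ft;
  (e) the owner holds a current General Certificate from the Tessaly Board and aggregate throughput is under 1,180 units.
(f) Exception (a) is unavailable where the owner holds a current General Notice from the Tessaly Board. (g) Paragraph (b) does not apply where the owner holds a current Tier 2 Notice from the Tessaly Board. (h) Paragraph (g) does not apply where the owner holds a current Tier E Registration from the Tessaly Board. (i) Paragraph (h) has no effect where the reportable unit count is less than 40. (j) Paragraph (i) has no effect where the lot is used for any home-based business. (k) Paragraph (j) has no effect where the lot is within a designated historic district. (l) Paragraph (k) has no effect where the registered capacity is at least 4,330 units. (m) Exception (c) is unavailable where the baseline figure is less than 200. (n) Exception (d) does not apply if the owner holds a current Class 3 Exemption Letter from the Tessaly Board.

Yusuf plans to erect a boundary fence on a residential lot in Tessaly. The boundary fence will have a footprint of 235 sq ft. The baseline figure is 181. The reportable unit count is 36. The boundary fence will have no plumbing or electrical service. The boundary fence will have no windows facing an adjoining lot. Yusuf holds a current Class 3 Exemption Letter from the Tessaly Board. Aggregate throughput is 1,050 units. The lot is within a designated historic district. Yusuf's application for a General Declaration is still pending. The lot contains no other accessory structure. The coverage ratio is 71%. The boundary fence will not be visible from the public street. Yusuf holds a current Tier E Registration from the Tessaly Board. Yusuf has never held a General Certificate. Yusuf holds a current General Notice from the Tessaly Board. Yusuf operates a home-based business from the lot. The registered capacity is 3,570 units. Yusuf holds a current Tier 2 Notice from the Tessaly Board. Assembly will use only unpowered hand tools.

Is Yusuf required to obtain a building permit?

Yes — Yusuf must obtain a building permit.

Exception (a): there is no plumbing or electrical service; no windows face an adjoining lot — every condition holds. But applying paragraph (f): (f) is engaged — a current General Notice is held. (a) is therefore removed.
Exception (b)'s conditions are all satisfied: assembly uses only hand tools; the coverage ratio is 71%, under the 87% limit. But: (g) operates against (b): a current Tier 2 Notice is held. (h) applies (a current Tier E Registration is held), but yields to (i): (i) operates against (h): the reportable unit count is 36, less than the 40 limit. (j) would limit (i) — a home-based business operates on the lot — but (k) sets (j) aside: (k) operates against (j): the lot is in a historic district. (l), which would lift (k), is not triggered — the registered capacity is 3,570 units, short of 4,330 units. Exception (b) does not apply.
Exception (c) does not apply: there is no General Declaration in force.
Exception (d) is satisfied on its face — the structure will not be visible from the street; the structure's footprint is 235 sq ft, under the 245 sq ft limit. But applying paragraph (n): (n) applies — a current Class 3 Exemption Letter is held. (d) is therefore removed.
Exception (e) requires that the owner holds a current General Certificate from the Tessaly Board; but there is no General Certificate in force, so (e) is unavailable.
None of the exceptions is available; § 5.3 applies in full.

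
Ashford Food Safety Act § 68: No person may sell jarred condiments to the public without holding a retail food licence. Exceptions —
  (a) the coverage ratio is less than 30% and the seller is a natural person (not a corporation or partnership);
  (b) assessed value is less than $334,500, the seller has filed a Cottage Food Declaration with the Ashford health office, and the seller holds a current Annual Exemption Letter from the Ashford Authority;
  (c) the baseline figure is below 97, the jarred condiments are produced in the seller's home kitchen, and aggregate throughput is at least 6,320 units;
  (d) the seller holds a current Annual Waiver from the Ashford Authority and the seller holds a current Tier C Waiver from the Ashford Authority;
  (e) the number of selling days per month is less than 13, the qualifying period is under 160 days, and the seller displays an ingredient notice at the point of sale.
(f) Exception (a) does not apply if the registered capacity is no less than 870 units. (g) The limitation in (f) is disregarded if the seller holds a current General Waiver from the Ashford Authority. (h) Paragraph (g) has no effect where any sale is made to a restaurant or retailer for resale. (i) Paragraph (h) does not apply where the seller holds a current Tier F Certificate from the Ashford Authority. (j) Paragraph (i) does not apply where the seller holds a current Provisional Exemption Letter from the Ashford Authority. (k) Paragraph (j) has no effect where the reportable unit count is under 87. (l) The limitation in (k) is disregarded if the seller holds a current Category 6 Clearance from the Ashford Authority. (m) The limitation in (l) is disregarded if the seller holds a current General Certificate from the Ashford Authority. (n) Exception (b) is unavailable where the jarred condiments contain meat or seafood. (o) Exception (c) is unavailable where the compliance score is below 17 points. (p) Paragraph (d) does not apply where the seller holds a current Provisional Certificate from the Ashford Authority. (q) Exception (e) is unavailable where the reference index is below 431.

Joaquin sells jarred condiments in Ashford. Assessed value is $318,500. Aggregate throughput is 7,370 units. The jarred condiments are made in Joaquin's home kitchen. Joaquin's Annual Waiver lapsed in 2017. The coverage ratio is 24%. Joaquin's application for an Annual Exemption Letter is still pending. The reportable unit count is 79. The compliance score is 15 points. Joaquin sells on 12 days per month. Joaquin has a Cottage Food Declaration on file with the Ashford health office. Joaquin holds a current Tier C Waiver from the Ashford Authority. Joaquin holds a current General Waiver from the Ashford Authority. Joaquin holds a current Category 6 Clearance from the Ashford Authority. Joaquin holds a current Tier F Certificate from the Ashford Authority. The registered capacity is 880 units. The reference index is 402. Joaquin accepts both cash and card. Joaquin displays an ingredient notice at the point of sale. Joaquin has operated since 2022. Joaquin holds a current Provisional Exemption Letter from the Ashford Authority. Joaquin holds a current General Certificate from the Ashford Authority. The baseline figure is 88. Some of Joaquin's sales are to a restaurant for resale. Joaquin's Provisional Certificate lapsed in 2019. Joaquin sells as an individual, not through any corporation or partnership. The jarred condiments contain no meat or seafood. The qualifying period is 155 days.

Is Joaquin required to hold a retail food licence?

Exception (a)'s conditions are all satisfied: the coverage ratio is 24%, less than the 30% limit; the seller is a natural person. Applying paragraphs (f)–(m): (f) operates (the registered capacity is 880 units, meeting the 870 units threshold), but is displaced by (g): (g) is engaged — a current General Waiver is held. (h) would limit (g) — some sales are to a restaurant for resale — but (i) sets (h) aside: (i) operates against (h): a current Tier F Certificate is held. (j) would limit (i) — a current Provisional Exemption Letter is held — but (k) sets (j) aside: (k) operates against (j): the reportable unit count is 79, under the 87 limit. (l) is triggered (a current Category 6 Clearance is held), but is displaced by (m): (m) operates against (l): a current General Certificate is held. Exception (a) stands.
Exception (b) does not apply: no current Annual Exemption Letter is held.
Exception (c) is satisfied on its face — the baseline figure is 88, below the 97 limit; the jarred condiments are home-kitchen produced; aggregate throughput is 7,370 units, meeting the 6,320 units threshold. Turning to paragraph (o): (o) is engaged — the compliance score is 15 points, below the 17 points limit. So (c) is unavailable.
Exception (d) does not apply: no current Annual Waiver is held.
All of (e)'s requirements are met (the number of selling days per month is 12, less than the 13 limit; the qualifying period is 155 days, under the 160 days limit; an ingredient notice is displayed). But: (q) applies — the reference index is 402, below the 431 limit. So (e) is unavailable.

No — exception (a) applies; Joaquin is not required to hold a retail food licence.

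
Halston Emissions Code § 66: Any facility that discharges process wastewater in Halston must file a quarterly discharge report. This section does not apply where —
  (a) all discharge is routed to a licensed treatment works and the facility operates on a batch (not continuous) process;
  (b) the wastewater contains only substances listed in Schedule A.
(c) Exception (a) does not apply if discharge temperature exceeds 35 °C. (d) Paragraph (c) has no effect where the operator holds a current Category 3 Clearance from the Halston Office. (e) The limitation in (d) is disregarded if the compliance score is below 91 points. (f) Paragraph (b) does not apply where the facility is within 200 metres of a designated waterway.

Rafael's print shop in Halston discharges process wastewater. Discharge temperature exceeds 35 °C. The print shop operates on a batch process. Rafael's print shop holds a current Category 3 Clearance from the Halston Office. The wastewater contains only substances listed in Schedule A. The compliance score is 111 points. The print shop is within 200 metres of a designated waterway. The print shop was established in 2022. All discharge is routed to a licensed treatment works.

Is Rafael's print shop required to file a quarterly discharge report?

No — exception (a) applies; Rafael's print shop is not required to file a quarterly discharge report.

Exception (a) is satisfied on its face — discharge is routed to a licensed treatment works; the facility operates on a batch process. Under paragraphs (c)–(e): (c) would limit (a) — discharge temperature exceeds 35 °C — but (d) sets (c) aside: (d) operates against (c): a current Category 3 Clearance is held. (e), which would lift (d), is not engaged — the compliance score is 111 points, not below 91 points. So (a) applies.
All of (b)'s requirements are met (the wastewater is Schedule-A-only). But applying paragraph (f): (f) operates against (b): the print shop is within 200 m of a designated waterway. Exception (b) does not apply.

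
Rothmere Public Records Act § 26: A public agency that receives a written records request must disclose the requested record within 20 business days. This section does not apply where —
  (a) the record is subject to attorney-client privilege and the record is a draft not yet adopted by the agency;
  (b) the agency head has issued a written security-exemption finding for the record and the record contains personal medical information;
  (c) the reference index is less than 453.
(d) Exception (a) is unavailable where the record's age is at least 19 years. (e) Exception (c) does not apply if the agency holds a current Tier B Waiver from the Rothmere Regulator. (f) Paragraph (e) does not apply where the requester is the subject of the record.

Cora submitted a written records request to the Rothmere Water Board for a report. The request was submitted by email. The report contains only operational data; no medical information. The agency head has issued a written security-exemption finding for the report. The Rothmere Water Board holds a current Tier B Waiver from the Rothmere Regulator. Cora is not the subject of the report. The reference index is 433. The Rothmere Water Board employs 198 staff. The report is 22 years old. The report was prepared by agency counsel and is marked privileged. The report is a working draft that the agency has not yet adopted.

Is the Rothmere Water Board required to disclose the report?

Exception (a) is satisfied on its face — the report is privileged; the report is an unadopted draft. Turning to paragraph (d): (d) operates against (a): the record's age is 22 years, meeting the 19 years threshold. Exception (a) does not apply.
Exception (b) requires that the record contains personal medical information; but the report contains only operational data, so (b) is unavailable.
Exception (c): the reference index is 433, less than the 453 limit — every condition holds. But: (e) operates against (c): a current Tier B Waiver is held. (f) is not triggered (Cora is not the subject of the report), so (e) stands. (c) is therefore removed.
No exception is made out. the Rothmere Water Board falls within the general rule.

Yes — the Rothmere Water Board must disclose the report.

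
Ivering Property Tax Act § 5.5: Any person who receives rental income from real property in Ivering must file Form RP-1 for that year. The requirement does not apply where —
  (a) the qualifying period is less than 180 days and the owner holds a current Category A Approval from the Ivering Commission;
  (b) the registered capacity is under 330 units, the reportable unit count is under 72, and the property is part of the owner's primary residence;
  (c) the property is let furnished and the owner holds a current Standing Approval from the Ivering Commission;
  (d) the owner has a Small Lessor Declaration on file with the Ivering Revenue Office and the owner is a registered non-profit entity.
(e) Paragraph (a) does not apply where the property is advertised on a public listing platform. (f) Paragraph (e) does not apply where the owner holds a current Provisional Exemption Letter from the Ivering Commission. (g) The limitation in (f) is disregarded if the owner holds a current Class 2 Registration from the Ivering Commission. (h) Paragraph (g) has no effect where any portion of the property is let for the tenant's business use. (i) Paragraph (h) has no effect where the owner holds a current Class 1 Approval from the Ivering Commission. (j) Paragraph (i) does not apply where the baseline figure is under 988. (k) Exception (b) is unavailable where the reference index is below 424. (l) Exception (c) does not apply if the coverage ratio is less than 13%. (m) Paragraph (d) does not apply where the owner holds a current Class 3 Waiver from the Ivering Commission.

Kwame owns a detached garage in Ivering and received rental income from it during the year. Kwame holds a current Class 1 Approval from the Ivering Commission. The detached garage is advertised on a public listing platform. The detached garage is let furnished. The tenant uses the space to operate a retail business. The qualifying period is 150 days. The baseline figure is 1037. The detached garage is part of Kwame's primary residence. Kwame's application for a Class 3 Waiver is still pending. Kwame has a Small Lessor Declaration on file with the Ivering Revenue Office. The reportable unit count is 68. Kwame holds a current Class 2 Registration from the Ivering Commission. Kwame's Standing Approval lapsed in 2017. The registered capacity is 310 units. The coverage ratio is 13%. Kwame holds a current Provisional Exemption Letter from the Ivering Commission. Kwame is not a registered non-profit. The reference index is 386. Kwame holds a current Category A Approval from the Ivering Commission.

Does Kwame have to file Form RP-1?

Exception (a): the qualifying period is 150 days, less than the 180 days limit; a current Category A Approval is held — every condition holds. However, paragraphs (e)–(j) must be considered: (e) is triggered — the property is publicly advertised. (f) applies (a current Provisional Exemption Letter is held), but is overridden by (g): (g) operates against (f): a current Class 2 Registration is held. (h) would limit (g) — the space is let for business use — but (i) sets (h) aside: (i) is engaged — a current Class 1 Approval is held. (j) does not operate here (the baseline figure is 1,037, not under 988), so (i) stands. Exception (a) does not apply.
Exception (b)'s conditions are all satisfied: the registered capacity is 310 units, under the 330 units limit; the reportable unit count is 68, under the 72 limit; the detached garage is part of the primary residence. However, paragraph (k) must be considered: (k) is engaged — the reference index is 386, below the 424 limit. Exception (b) does not apply.
Exception (c) requires that the owner holds a current Standing Approval from the Ivering Commission; but no current Standing Approval is held, so (c) is unavailable.
Exception (d) does not apply: Kwame is not a registered non-profit.
None of the exceptions is available; § 5.5 applies in full.

Yes — Kwame must file Form RP-1.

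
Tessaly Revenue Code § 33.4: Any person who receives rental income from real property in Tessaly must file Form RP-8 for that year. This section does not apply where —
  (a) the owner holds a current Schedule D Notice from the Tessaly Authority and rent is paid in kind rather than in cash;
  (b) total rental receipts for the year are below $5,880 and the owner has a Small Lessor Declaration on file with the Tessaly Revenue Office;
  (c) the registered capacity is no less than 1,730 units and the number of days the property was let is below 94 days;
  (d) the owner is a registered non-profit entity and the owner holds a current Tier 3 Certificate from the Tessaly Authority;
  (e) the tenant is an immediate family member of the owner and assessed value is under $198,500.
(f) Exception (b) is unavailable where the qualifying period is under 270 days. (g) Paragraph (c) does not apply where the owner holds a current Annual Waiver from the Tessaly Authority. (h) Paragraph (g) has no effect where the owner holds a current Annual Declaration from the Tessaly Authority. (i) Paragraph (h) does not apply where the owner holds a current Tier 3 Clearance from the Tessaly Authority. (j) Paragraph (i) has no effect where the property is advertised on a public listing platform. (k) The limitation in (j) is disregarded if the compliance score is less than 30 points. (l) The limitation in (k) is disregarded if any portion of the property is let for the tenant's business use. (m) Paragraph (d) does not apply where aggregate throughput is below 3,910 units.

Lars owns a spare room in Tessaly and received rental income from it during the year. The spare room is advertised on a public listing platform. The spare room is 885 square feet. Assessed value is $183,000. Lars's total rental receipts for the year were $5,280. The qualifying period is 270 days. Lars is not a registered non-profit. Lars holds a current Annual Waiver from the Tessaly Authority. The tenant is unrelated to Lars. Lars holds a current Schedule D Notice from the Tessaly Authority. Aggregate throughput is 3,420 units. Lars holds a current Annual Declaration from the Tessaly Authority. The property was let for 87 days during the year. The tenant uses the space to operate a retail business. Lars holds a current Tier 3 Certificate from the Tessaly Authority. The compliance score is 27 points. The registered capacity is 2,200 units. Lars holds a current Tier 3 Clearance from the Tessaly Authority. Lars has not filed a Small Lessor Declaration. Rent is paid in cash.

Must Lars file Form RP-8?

No — exception (c) applies; Lars is not required to file Form RP-8.

Exception (a) does not apply: rent is paid in cash.
Exception (b) does not apply: no Small Lessor Declaration is on file.
All of (c)'s requirements are met (the registered capacity is 2,200 units, meeting the 1,730 units threshold; the number of days the property was let is 87 days, below the 94 days limit). Applying paragraphs (g)–(l): (g) applies (a current Annual Waiver is held), but is overridden by (h): (h) operates — a current Annual Declaration is held. (i) is engaged (a current Tier 3 Clearance is held), but is displaced by (j): (j) operates against (i): the property is publicly advertised. (k) operates (the compliance score is 27 points, less than the 30 points limit), but is itself disapplied by (l): (l) operates against (k): the space is let for business use. So (c) applies.
Exception (d) requires that the owner is a registered non-profit entity; but Lars is not a registered non-profit, so (d) is unavailable.
Exception (e) requires that the tenant is an immediate family member of the owner; but the tenant is unrelated to the owner, so (e) is unavailable.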